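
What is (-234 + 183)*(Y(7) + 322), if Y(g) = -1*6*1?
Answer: -16116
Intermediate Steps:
Y(g) = -6 (Y(g) = -6*1 = -6)
(-234 + 183)*(Y(7) + 322) = (-234 + 183)*(-6 + 322) = -51*316 = -16116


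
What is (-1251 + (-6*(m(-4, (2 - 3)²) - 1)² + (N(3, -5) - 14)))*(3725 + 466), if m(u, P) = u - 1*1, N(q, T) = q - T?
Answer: -6173343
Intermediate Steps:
m(u, P) = -1 + u (m(u, P) = u - 1 = -1 + u)
(-1251 + (-6*(m(-4, (2 - 3)²) - 1)² + (N(3, -5) - 14)))*(3725 + 466) = (-1251 + (-6*((-1 - 4) - 1)² + ((3 - 1*(-5)) - 14)))*(3725 + 466) = (-1251 + (-6*(-5 - 1)² + ((3 + 5) - 14)))*4191 = (-1251 + (-6*(-6)² + (8 - 14)))*4191 = (-1251 + (-6*36 - 6))*4191 = (-1251 + (-216 - 6))*4191 = (-1251 - 222)*4191 = -1473*4191 = -6173343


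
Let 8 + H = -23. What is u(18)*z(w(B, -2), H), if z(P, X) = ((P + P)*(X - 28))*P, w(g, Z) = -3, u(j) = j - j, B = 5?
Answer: 0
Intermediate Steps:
u(j) = 0
H = -31 (H = -8 - 23 = -31)
z(P, X) = 2*P²*(-28 + X) (z(P, X) = ((2*P)*(-28 + X))*P = (2*P*(-28 + X))*P = 2*P²*(-28 + X))
u(18)*z(w(B, -2), H) = 0*(2*(-3)²*(-28 - 31)) = 0*(2*9*(-59)) = 0*(-1062) = 0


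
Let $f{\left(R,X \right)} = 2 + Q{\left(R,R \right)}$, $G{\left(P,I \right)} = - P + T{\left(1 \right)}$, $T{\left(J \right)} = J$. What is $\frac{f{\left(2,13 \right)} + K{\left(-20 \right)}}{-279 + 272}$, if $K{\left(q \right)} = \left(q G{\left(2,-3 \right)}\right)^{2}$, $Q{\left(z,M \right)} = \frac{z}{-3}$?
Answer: $- \frac{172}{3} \approx -57.333$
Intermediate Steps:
$Q{\left(z,M \right)} = - \frac{z}{3}$ ($Q{\left(z,M \right)} = z \left(- \frac{1}{3}\right) = - \frac{z}{3}$)
$G{\left(P,I \right)} = 1 - P$ ($G{\left(P,I \right)} = - P + 1 = 1 - P$)
$f{\left(R,X \right)} = 2 - \frac{R}{3}$
$K{\left(q \right)} = q^{2}$ ($K{\left(q \right)} = \left(q \left(1 - 2\right)\right)^{2} = \left(q \left(-1\right)\right)^{2} = \left(- q\right)^{2} = q^{2}$)
$\frac{f{\left(2,13 \right)} + K{\left(-20 \right)}}{-279 + 272} = \frac{\left(2 - \frac{2}{3}\right) + \left(-20\right)^{2}}{-279 + 272} = \frac{\left(2 - \frac{2}{3}\right) + 400}{-7} = \left(\frac{4}{3} + 400\right) \left(- \frac{1}{7}\right) = \frac{1204}{3} \left(- \frac{1}{7}\right) = - \frac{172}{3}$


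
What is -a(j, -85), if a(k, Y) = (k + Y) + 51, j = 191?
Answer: -157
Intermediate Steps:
a(k, Y) = 51 + Y + k (a(k, Y) = (Y + k) + 51 = 51 + Y + k)
-a(j, -85) = -(51 - 85 + 191) = -1*157 = -157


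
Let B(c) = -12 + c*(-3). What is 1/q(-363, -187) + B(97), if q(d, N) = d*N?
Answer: -20567942/67881 ≈ -303.00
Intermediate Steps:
q(d, N) = N*d
B(c) = -12 - 3*c
1/q(-363, -187) + B(97) = 1/(-187*(-363)) + (-12 - 3*97) = 1/67881 + (-12 - 291) = 1/67881 - 303 = -20567942/67881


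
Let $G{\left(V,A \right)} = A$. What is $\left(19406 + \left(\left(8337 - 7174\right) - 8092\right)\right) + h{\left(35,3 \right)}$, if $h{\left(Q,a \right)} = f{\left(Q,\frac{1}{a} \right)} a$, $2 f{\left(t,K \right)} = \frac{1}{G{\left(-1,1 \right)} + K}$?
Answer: $\frac{99825}{8} \approx 12478.0$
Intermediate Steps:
$f{\left(t,K \right)} = \frac{1}{2 \left(1 + K\right)}$
$h{\left(Q,a \right)} = \frac{a}{2 \left(1 + \frac{1}{a}\right)}$ ($h{\left(Q,a \right)} = \frac{1}{2 \left(1 + \frac{1}{a}\right)} a = \frac{a}{2 \left(1 + \frac{1}{a}\right)}$)
$\left(19406 + \left(\left(8337 - 7174\right) - 8092\right)\right) + h{\left(35,3 \right)} = \left(19406 + \left(\left(8337 - 7174\right) - 8092\right)\right) + \frac{3^{2}}{2 \left(1 + 3\right)} = \left(19406 + \left(1163 - 8092\right)\right) + \frac{1}{2} \cdot 9 \cdot \frac{1}{4} = \left(19406 - 6929\right) + \frac{1}{2} \cdot 9 \cdot \frac{1}{4} = 12477 + \frac{9}{8} = \frac{99825}{8}$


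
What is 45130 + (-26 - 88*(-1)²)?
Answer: 45016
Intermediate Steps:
45130 + (-26 - 88*(-1)²) = 45130 + (-26 - 88*1) = 45130 + (-26 - 88) = 45130 - 114 = 45016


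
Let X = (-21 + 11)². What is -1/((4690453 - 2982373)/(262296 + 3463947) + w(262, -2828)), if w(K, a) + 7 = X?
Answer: -1242081/116082893 ≈ -0.010700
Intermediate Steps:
X = 100 (X = (-10)² = 100)
w(K, a) = 93 (w(K, a) = -7 + 100 = 93)
-1/((4690453 - 2982373)/(262296 + 3463947) + w(262, -2828)) = -1/((4690453 - 2982373)/(262296 + 3463947) + 93) = -1/(1708080/3726243 + 93) = -1/(1708080*(1/3726243) + 93) = -1/(569360/1242081 + 93) = -1/116082893/1242081 = -1*1242081/116082893 = -1242081/116082893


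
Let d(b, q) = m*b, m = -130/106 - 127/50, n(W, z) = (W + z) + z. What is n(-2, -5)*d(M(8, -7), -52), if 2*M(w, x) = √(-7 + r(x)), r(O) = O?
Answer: 29943*I*√14/1325 ≈ 84.556*I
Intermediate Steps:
M(w, x) = √(-7 + x)/2
n(W, z) = W + 2*z
m = -9981/2650 (m = -130*1/106 - 127*1/50 = -65/53 - 127/50 = -9981/2650 ≈ -3.7664)
d(b, q) = -9981*b/2650
n(-2, -5)*d(M(8, -7), -52) = (-2 + 2*(-5))*(-9981*√(-7 - 7)/5300) = (-2 - 10)*(-9981*√(-14)/5300) = -(-59886)*(I*√14)/2/1325 = -(-59886)*I*√14/2/1325 = -(-29943)*I*√14/1325 = 29943*I*√14/1325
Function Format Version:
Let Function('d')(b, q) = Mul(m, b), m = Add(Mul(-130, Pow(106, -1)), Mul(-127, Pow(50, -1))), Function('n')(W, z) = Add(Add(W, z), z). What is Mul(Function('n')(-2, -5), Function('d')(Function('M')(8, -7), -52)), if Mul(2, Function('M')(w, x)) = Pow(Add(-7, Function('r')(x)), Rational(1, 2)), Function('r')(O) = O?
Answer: Mul(Rational(29943, 1325), I, Pow(14, Rational(1, 2))) ≈ Mul(84.556, I)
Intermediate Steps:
Function('M')(w, x) = Mul(Rational(1, 2), Pow(Add(-7, x), Rational(1, 2)))
Function('n')(W, z) = Add(W, Mul(2, z))
m = Rational(-9981, 2650) (m = Add(Mul(-130, Rational(1, 106)), Mul(-127, Rational(1, 50))) = Add(Rational(-65, 53), Rational(-127, 50)) = Rational(-9981, 2650) ≈ -3.7664)
Function('d')(b, q) = Mul(Rational(-9981, 2650), b)
Mul(Function('n')(-2, -5), Function('d')(Function('M')(8, -7), -52)) = Mul(Add(-2, Mul(2, -5)), Mul(Rational(-9981, 2650), Mul(Rational(1, 2), Pow(Add(-7, -7), Rational(1, 2))))) = Mul(Add(-2, -10), Mul(Rational(-9981, 2650), Mul(Rational(1, 2), Pow(-14, Rational(1, 2))))) = Mul(-12, Mul(Rational(-9981, 2650), Mul(Rational(1, 2), Mul(I, Pow(14, Rational(1, 2)))))) = Mul(-12, Mul(Rational(-9981, 2650), Mul(Rational(1, 2), I, Pow(14, Rational(1, 2))))) = Mul(-12, Mul(Rational(-9981, 5300), I, Pow(14, Rational(1, 2)))) = Mul(Rational(29943, 1325), I, Pow(14, Rational(1, 2)))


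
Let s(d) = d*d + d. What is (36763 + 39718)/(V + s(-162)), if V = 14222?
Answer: 76481/40304 ≈ 1.8976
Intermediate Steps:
s(d) = d + d² (s(d) = d² + d = d + d²)
(36763 + 39718)/(V + s(-162)) = (36763 + 39718)/(14222 - 162*(1 - 162)) = 76481/(14222 - 162*(-161)) = 76481/(14222 + 26082) = 76481/40304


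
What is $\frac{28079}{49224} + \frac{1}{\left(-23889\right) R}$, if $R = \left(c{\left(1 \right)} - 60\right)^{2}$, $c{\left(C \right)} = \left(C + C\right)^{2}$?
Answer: $\frac{12521212019}{21950359872} \approx 0.57043$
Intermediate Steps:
$c{\left(C \right)} = 4 C^{2}$ ($c{\left(C \right)} = \left(2 C\right)^{2} = 4 C^{2}$)
$R = 3136$ ($R = \left(4 \cdot 1^{2} - 60\right)^{2} = \left(4 \cdot 1 - 60\right)^{2} = \left(4 - 60\right)^{2} = \left(-56\right)^{2} = 3136$)
$\frac{28079}{49224} + \frac{1}{\left(-23889\right) R} = \frac{28079}{49224} + \frac{1}{\left(-23889\right) 3136} = 28079 \cdot \frac{1}{49224} - \frac{1}{74915904} = \frac{28079}{49224} - \frac{1}{74915904} = \frac{12521212019}{21950359872}$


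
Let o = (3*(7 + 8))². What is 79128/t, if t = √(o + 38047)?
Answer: 19782*√10018/5009 ≈ 395.28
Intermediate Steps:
o = 2025 (o = (3*15)² = 45² = 2025)
t = 2*√10018 (t = √(2025 + 38047) = √40072 = 2*√10018 ≈ 200.18)
79128/t = 79128/((2*√10018)) = 79128*(√10018/20036) = 19782*√10018/5009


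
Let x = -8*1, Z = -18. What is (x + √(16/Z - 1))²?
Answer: (24 - I*√17)²/9 ≈ 62.111 - 21.99*I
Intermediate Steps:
x = -8
(x + √(16/Z - 1))² = (-8 + √(16/(-18) - 1))² = (-8 + √(16*(-1/18) - 1))² = (-8 + √(-8/9 - 1))² = (-8 + √(-17/9))² = (-8 + I*√17/3)²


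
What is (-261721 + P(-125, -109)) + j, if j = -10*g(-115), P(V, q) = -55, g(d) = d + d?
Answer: -259476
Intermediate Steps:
g(d) = 2*d
j = 2300 (j = -20*(-115) = -10*(-230) = 2300)
(-261721 + P(-125, -109)) + j = (-261721 - 55) + 2300 = -261776 + 2300 = -259476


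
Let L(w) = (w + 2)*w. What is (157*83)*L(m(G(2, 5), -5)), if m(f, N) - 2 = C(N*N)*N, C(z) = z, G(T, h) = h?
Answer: 193940373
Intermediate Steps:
m(f, N) = 2 + N³ (m(f, N) = 2 + (N*N)*N = 2 + N²*N = 2 + N³)
L(w) = w*(2 + w) (L(w) = (2 + w)*w = w*(2 + w))
(157*83)*L(m(G(2, 5), -5)) = (157*83)*((2 + (-5)³)*(2 + (2 + (-5)³))) = 13031*((2 - 125)*(2 + (2 - 125))) = 13031*(-123*(2 - 123)) = 13031*(-123*(-121)) = 13031*14883 = 193940373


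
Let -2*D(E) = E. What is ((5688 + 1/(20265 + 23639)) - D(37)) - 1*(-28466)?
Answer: 1500309441/43904 ≈ 34173.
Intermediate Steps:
D(E) = -E/2
((5688 + 1/(20265 + 23639)) - D(37)) - 1*(-28466) = ((5688 + 1/(20265 + 23639)) - (-1)*37/2) - 1*(-28466) = ((5688 + 1/43904) - 1*(-37/2)) + 28466 = ((5688 + 1/43904) + 37/2) + 28466 = (249725953/43904 + 37/2) + 28466 = 250538177/43904 + 28466 = 1500309441/43904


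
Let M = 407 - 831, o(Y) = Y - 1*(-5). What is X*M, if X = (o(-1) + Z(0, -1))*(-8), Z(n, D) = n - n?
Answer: 13568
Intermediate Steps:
Z(n, D) = 0
o(Y) = 5 + Y (o(Y) = Y + 5 = 5 + Y)
M = -424
X = -32 (X = ((5 - 1) + 0)*(-8) = (4 + 0)*(-8) = 4*(-8) = -32)
X*M = -32*(-424) = 13568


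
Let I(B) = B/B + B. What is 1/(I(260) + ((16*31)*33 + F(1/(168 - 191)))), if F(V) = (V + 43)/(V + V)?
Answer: 1/16135 ≈ 6.1977e-5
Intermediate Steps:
I(B) = 1 + B
F(V) = (43 + V)/(2*V) (F(V) = (43 + V)/((2*V)) = (43 + V)*(1/(2*V)) = (43 + V)/(2*V))
1/(I(260) + ((16*31)*33 + F(1/(168 - 191)))) = 1/((1 + 260) + ((16*31)*33 + (43 + 1/(168 - 191))/(2*(1/(168 - 191))))) = 1/(261 + (496*33 + (43 + 1/(-23))/(2*(1/(-23))))) = 1/(261 + (16368 + (43 - 1/23)/(2*(-1/23)))) = 1/(261 + (16368 + (½)*(-23)*(988/23))) = 1/(261 + (16368 - 494)) = 1/(261 + 15874) = 1/16135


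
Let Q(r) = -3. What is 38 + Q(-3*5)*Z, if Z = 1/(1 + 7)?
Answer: 301/8 ≈ 37.625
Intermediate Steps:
Z = 1/8 ≈ 0.12500
38 + Q(-3*5)*Z = 38 - 3*1/8 = 38 - 3/8 = 301/8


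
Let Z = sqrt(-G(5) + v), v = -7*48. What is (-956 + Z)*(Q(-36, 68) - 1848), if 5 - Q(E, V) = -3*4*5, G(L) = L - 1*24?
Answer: 1704548 - 1783*I*sqrt(317) ≈ 1.7045e+6 - 31745.0*I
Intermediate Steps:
G(L) = -24 + L (G(L) = L - 24 = -24 + L)
Q(E, V) = 65 (Q(E, V) = 5 - (-3*4)*5 = 5 - (-12)*5 = 5 - 1*(-60) = 5 + 60 = 65)
v = -336
Z = I*sqrt(317) (Z = sqrt(-(-24 + 5) - 336) = sqrt(-1*(-19) - 336) = sqrt(19 - 336) = sqrt(-317) = I*sqrt(317) ≈ 17.805*I)
(-956 + Z)*(Q(-36, 68) - 1848) = (-956 + I*sqrt(317))*(65 - 1848) = (-956 + I*sqrt(317))*(-1783) = 1704548 - 1783*I*sqrt(317)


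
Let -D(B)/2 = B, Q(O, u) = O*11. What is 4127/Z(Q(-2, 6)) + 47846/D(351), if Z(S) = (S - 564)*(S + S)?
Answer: -615382055/9050184 ≈ -67.997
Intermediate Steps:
Q(O, u) = 11*O
Z(S) = 2*S*(-564 + S) (Z(S) = (-564 + S)*(2*S) = 2*S*(-564 + S))
D(B) = -2*B
4127/Z(Q(-2, 6)) + 47846/D(351) = 4127/((2*(11*(-2))*(-564 + 11*(-2)))) + 47846/((-2*351)) = 4127/((2*(-22)*(-564 - 22))) + 47846/(-702) = 4127/((2*(-22)*(-586))) + 47846*(-1/702) = 4127/25784 - 23923/351 = -615382055/9050184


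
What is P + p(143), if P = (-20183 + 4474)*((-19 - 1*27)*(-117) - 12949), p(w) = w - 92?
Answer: 118870054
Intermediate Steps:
p(w) = -92 + w
P = 118870003 (P = -15709*((-19 - 27)*(-117) - 12949) = -15709*(-46*(-117) - 12949) = -15709*(5382 - 12949) = -15709*(-7567) = 118870003)
P + p(143) = 118870003 + (-92 + 143) = 118870003 + 51 = 118870054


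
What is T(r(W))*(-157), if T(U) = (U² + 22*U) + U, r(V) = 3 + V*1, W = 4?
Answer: -32970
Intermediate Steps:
r(V) = 3 + V
T(U) = U² + 23*U
T(r(W))*(-157) = ((3 + 4)*(23 + (3 + 4)))*(-157) = (7*(23 + 7))*(-157) = (7*30)*(-157) = 210*(-157) = -32970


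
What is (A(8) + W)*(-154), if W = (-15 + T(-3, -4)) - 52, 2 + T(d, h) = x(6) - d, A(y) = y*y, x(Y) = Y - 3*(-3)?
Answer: -2002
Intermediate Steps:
x(Y) = 9 + Y (x(Y) = Y + 9 = 9 + Y)
A(y) = y²
T(d, h) = 13 - d (T(d, h) = -2 + ((9 + 6) - d) = -2 + (15 - d) = 13 - d)
W = -51 (W = (-15 + (13 - 1*(-3))) - 52 = (-15 + (13 + 3)) - 52 = (-15 + 16) - 52 = 1 - 52 = -51)
(A(8) + W)*(-154) = (8² - 51)*(-154) = (64 - 51)*(-154) = 13*(-154) = -2002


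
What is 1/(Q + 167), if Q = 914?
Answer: 1/1081 ≈ 0.00092507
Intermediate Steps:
1/(Q + 167) = 1/(914 + 167) = 1/1081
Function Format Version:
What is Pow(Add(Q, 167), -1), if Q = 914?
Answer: Rational(1, 1081) ≈ 0.00092507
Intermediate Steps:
Pow(Add(Q, 167), -1) = Pow(Add(914, 167), -1) = Pow(1081, -1) = Rational(1, 1081)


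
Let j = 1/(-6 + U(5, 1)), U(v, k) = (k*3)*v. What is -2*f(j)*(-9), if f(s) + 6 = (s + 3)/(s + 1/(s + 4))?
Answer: 2952/59 ≈ 50.034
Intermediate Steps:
U(v, k) = 3*k*v (U(v, k) = (3*k)*v = 3*k*v)
j = ⅑ (j = 1/(-6 + 3*1*5) = 1/(-6 + 15) = 1/9 = ⅑ ≈ 0.11111)
f(s) = -6 + (3 + s)/(s + 1/(4 + s)) (f(s) = -6 + (s + 3)/(s + 1/(s + 4)) = -6 + (3 + s)/(s + 1/(4 + s)))
-2*f(j)*(-9) = -2*(6 - 17*⅑ - 5*(⅑)²)/(1 + (⅑)² + 4*(⅑))*(-9) = -2*(6 - 17/9 - 5*1/81)/(1 + 1/81 + 4/9)*(-9) = -2*(6 - 17/9 - 5/81)/118/81*(-9) = -81*328/(59*81)*(-9) = -2*164/59*(-9) = -328/59*(-9) = 2952/59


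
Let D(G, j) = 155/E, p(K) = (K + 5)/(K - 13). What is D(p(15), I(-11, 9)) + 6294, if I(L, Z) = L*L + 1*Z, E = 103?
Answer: 648437/103 ≈ 6295.5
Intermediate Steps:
I(L, Z) = Z + L² (I(L, Z) = L² + Z = Z + L²)
p(K) = (5 + K)/(-13 + K)
D(G, j) = 155/103
D(p(15), I(-11, 9)) + 6294 = 155/103 + 6294 = 648437/103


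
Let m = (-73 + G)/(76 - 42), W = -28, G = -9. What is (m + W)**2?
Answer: 267289/289 ≈ 924.88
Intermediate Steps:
m = -41/17 (m = (-73 - 9)/(76 - 42) = -82/34 = -82*1/34 = -41/17 ≈ -2.4118)
(m + W)**2 = (-41/17 - 28)**2 = (-517/17)**2 = 267289/289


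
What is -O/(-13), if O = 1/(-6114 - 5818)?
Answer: -1/155116 ≈ -6.4468e-6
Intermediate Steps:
O = -1/11932 (O = 1/(-11932) = -1/11932 ≈ -8.3808e-5)
-O/(-13) = -(-1)/(11932*(-13)) = -(-1)*(-1)/(11932*13) = -1*1/155116 = -1/155116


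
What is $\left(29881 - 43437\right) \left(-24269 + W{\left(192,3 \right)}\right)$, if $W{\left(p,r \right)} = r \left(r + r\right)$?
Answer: $328746556$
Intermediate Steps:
$W{\left(p,r \right)} = 2 r^{2}$ ($W{\left(p,r \right)} = r 2 r = 2 r^{2}$)
$\left(29881 - 43437\right) \left(-24269 + W{\left(192,3 \right)}\right) = \left(29881 - 43437\right) \left(-24269 + 2 \cdot 3^{2}\right) = - 13556 \left(-24269 + 2 \cdot 9\right) = - 13556 \left(-24269 + 18\right) = \left(-13556\right) \left(-24251\right) = 328746556$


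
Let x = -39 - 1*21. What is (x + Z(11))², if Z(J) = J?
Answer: 2401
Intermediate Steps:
x = -60 (x = -39 - 21 = -60)
(x + Z(11))² = (-60 + 11)² = (-49)² = 2401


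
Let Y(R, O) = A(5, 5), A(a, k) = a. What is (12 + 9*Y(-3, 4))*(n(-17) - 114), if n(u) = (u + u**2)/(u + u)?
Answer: -6954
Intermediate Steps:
n(u) = (u + u**2)/(2*u) (n(u) = (u + u**2)/((2*u)) = (u + u**2)*(1/(2*u)) = (u + u**2)/(2*u))
Y(R, O) = 5
(12 + 9*Y(-3, 4))*(n(-17) - 114) = (12 + 9*5)*((1/2 + (1/2)*(-17)) - 114) = (12 + 45)*((1/2 - 17/2) - 114) = 57*(-8 - 114) = 57*(-122) = -6954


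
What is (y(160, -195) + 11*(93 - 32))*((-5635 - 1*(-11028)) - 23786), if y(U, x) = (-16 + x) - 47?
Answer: -7596309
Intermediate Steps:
y(U, x) = -63 + x
(y(160, -195) + 11*(93 - 32))*((-5635 - 1*(-11028)) - 23786) = ((-63 - 195) + 11*(93 - 32))*((-5635 - 1*(-11028)) - 23786) = (-258 + 11*61)*((-5635 + 11028) - 23786) = (-258 + 671)*(5393 - 23786) = 413*(-18393) = -7596309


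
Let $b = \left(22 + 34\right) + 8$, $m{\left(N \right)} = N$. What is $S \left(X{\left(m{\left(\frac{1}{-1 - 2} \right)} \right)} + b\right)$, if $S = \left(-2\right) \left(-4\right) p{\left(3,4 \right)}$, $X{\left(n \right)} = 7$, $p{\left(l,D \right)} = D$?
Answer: $2272$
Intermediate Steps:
$S = 32$ ($S = \left(-2\right) \left(-4\right) 4 = 8 \cdot 4 = 32$)
$b = 64$ ($b = 56 + 8 = 64$)
$S \left(X{\left(m{\left(\frac{1}{-1 - 2} \right)} \right)} + b\right) = 32 \left(7 + 64\right) = 32 \cdot 71 = 2272$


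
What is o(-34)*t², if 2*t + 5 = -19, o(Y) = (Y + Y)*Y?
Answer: 332928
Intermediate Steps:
o(Y) = 2*Y² (o(Y) = (2*Y)*Y = 2*Y²)
t = -12 (t = -5/2 + (½)*(-19) = -5/2 - 19/2 = -12)
o(-34)*t² = (2*(-34)²)*(-12)² = (2*1156)*144 = 2312*144 = 332928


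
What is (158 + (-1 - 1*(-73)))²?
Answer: 52900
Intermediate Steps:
(158 + (-1 - 1*(-73)))² = (158 + (-1 + 73))² = (158 + 72)² = 230² = 52900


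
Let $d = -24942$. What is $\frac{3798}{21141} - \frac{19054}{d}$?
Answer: $\frac{9213895}{9764793} \approx 0.94358$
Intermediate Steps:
$\frac{3798}{21141} - \frac{19054}{d} = \frac{3798}{21141} - \frac{19054}{-24942} = 3798 \cdot \frac{1}{21141} - - \frac{9527}{12471} = \frac{422}{2349} + \frac{9527}{12471} = \frac{9213895}{9764793}$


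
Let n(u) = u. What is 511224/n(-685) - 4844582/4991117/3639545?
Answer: -97753535334767674/130982058120095 ≈ -746.31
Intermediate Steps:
511224/n(-685) - 4844582/4991117/3639545 = 511224/(-685) - 4844582/4991117/3639545 = 511224*(-1/685) - 4844582*1/4991117*(1/3639545) = -511224/685 - 4844582/4991117*1/3639545 = -511224/685 - 254978/956073416935 = -97753535334767674/130982058120095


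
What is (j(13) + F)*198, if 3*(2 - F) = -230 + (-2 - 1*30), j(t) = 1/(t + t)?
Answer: 230043/13 ≈ 17696.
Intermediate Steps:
j(t) = 1/(2*t)
F = 268/3 (F = 2 - (-230 + (-2 - 1*30))/3 = 2 - (-230 + (-2 - 30))/3 = 2 - (-230 - 32)/3 = 2 - ⅓*(-262) = 2 + 262/3 = 268/3 ≈ 89.333)
(j(13) + F)*198 = ((½)/13 + 268/3)*198 = ((½)*(1/13) + 268/3)*198 = (1/26 + 268/3)*198 = (6971/78)*198 = 230043/13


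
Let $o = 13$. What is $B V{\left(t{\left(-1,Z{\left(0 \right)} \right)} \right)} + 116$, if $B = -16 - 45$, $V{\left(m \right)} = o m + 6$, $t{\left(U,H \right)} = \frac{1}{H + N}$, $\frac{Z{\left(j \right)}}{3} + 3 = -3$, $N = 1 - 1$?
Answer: $- \frac{3707}{18} \approx -205.94$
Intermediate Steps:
$N = 0$ ($N = 1 - 1 = 0$)
$Z{\left(j \right)} = -18$ ($Z{\left(j \right)} = -9 + 3 \left(-3\right) = -9 - 9 = -18$)
$t{\left(U,H \right)} = \frac{1}{H}$ ($t{\left(U,H \right)} = \frac{1}{H + 0} = \frac{1}{H}$)
$V{\left(m \right)} = 6 + 13 m$ ($V{\left(m \right)} = 13 m + 6 = 6 + 13 m$)
$B = -61$
$B V{\left(t{\left(-1,Z{\left(0 \right)} \right)} \right)} + 116 = - 61 \left(6 + \frac{13}{-18}\right) + 116 = - 61 \left(6 + 13 \left(- \frac{1}{18}\right)\right) + 116 = - 61 \left(6 - \frac{13}{18}\right) + 116 = \left(-61\right) \frac{95}{18} + 116 = - \frac{5795}{18} + 116 = - \frac{3707}{18}$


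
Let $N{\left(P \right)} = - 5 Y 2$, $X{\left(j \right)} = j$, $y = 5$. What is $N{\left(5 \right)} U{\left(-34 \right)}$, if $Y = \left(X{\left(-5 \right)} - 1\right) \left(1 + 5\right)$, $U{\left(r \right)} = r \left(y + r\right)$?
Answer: $354960$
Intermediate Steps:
$U{\left(r \right)} = r \left(5 + r\right)$
$Y = -36$ ($Y = \left(-5 - 1\right) \left(1 + 5\right) = \left(-6\right) 6 = -36$)
$N{\left(P \right)} = 360$ ($N{\left(P \right)} = \left(-5\right) \left(-36\right) 2 = 180 \cdot 2 = 360$)
$N{\left(5 \right)} U{\left(-34 \right)} = 360 \left(- 34 \left(5 - 34\right)\right) = 360 \left(\left(-34\right) \left(-29\right)\right) = 360 \cdot 986 = 354960$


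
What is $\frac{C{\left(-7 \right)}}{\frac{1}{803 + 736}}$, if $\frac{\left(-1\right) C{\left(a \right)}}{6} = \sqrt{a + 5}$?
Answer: $- 9234 i \sqrt{2} \approx - 13059.0 i$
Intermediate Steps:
$C{\left(a \right)} = - 6 \sqrt{5 + a}$ ($C{\left(a \right)} = - 6 \sqrt{a + 5} = - 6 \sqrt{5 + a}$)
$\frac{C{\left(-7 \right)}}{\frac{1}{803 + 736}} = \frac{\left(-6\right) \sqrt{5 - 7}}{\frac{1}{803 + 736}} = \frac{\left(-6\right) \sqrt{-2}}{\frac{1}{1539}} = - 6 i \sqrt{2} \frac{1}{\frac{1}{1539}} = - 6 i \sqrt{2} \cdot 1539 = - 9234 i \sqrt{2}$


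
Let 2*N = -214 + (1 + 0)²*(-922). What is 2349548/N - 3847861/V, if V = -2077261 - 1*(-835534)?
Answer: -728827901087/176325234 ≈ -4133.4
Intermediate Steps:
V = -1241727 (V = -2077261 + 835534 = -1241727)
N = -568 (N = (-214 + (1 + 0)²*(-922))/2 = (-214 + 1²*(-922))/2 = (-214 + 1*(-922))/2 = (-214 - 922)/2 = (½)*(-1136) = -568)
2349548/N - 3847861/V = 2349548/(-568) - 3847861/(-1241727) = 2349548*(-1/568) - 3847861*(-1/1241727) = -587387/142 + 3847861/1241727 = -728827901087/176325234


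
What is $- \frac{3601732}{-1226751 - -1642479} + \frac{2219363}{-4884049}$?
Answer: $- \frac{4628421728533}{507608980668} \approx -9.1181$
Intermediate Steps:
$- \frac{3601732}{-1226751 - -1642479} + \frac{2219363}{-4884049} = - \frac{3601732}{-1226751 + 1642479} + 2219363 \left(- \frac{1}{4884049}\right) = - \frac{3601732}{415728} - \frac{2219363}{4884049} = \left(-3601732\right) \frac{1}{415728} - \frac{2219363}{4884049} = - \frac{900433}{103932} - \frac{2219363}{4884049} = - \frac{4628421728533}{507608980668}$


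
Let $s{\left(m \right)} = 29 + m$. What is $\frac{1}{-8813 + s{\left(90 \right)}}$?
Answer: $- \frac{1}{8694} \approx -0.00011502$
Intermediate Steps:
$\frac{1}{-8813 + s{\left(90 \right)}} = \frac{1}{-8813 + \left(29 + 90\right)} = \frac{1}{-8813 + 119} = \frac{1}{-8694} = - \frac{1}{8694}$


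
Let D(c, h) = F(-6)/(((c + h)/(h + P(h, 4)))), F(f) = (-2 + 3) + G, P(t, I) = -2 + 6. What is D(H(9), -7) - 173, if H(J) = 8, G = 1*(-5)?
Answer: -161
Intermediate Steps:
G = -5
P(t, I) = 4
F(f) = -4 (F(f) = (-2 + 3) - 5 = 1 - 5 = -4)
D(c, h) = -4*(4 + h)/(c + h) (D(c, h) = -4*(h + 4)/(c + h) = -4*(4 + h)/(c + h))
D(H(9), -7) - 173 = 4*(-4 - 1*(-7))/(8 - 7) - 173 = 4*(-4 + 7)/1 - 173 = 4*1*3 - 173 = 12 - 173 = -161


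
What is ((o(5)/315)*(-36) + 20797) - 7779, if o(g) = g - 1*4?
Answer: 455626/35 ≈ 13018.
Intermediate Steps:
o(g) = -4 + g (o(g) = g - 4 = -4 + g)
((o(5)/315)*(-36) + 20797) - 7779 = (((-4 + 5)/315)*(-36) + 20797) - 7779 = ((1*(1/315))*(-36) + 20797) - 7779 = ((1/315)*(-36) + 20797) - 7779 = (-4/35 + 20797) - 7779 = 727891/35 - 7779 = 455626/35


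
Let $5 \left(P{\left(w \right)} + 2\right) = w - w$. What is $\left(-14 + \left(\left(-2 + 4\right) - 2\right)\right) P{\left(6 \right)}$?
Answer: $28$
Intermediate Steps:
$P{\left(w \right)} = -2$ ($P{\left(w \right)} = -2 + \frac{w - w}{5} = -2 + \frac{1}{5} \cdot 0 = -2 + 0 = -2$)
$\left(-14 + \left(\left(-2 + 4\right) - 2\right)\right) P{\left(6 \right)} = \left(-14 + \left(\left(-2 + 4\right) - 2\right)\right) \left(-2\right) = \left(-14 + \left(2 - 2\right)\right) \left(-2\right) = \left(-14 + 0\right) \left(-2\right) = \left(-14\right) \left(-2\right) = 28$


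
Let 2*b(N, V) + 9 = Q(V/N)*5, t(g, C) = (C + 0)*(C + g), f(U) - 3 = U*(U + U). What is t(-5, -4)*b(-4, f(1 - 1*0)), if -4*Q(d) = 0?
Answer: -162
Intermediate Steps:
f(U) = 3 + 2*U**2 (f(U) = 3 + U*(U + U) = 3 + U*(2*U) = 3 + 2*U**2)
Q(d) = 0 (Q(d) = -1/4*0 = 0)
t(g, C) = C*(C + g)
b(N, V) = -9/2 (b(N, V) = -9/2 + (0*5)/2 = -9/2 + (1/2)*0 = -9/2 + 0 = -9/2)
t(-5, -4)*b(-4, f(1 - 1*0)) = -4*(-4 - 5)*(-9/2) = -4*(-9)*(-9/2) = 36*(-9/2) = -162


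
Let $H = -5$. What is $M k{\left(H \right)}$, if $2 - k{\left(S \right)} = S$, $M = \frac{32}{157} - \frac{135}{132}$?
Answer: $- \frac{39599}{6908} \approx -5.7323$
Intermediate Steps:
$M = - \frac{5657}{6908}$ ($M = 32 \cdot \frac{1}{157} - \frac{45}{44} = \frac{32}{157} - \frac{45}{44} = - \frac{5657}{6908} \approx -0.81891$)
$k{\left(S \right)} = 2 - S$
$M k{\left(H \right)} = - \frac{5657 \left(2 - -5\right)}{6908} = - \frac{5657 \left(2 + 5\right)}{6908} = \left(- \frac{5657}{6908}\right) 7 = - \frac{39599}{6908}$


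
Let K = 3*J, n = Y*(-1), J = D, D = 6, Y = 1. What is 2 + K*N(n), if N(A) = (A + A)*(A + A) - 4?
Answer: 2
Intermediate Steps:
J = 6
n = -1 (n = 1*(-1) = -1)
N(A) = -4 + 4*A**2 (N(A) = (2*A)*(2*A) - 4 = 4*A**2 - 4 = -4 + 4*A**2)
K = 18 (K = 3*6 = 18)
2 + K*N(n) = 2 + 18*(-4 + 4*(-1)**2) = 2 + 18*(-4 + 4*1) = 2 + 18*(-4 + 4) = 2 + 18*0 = 2 + 0 = 2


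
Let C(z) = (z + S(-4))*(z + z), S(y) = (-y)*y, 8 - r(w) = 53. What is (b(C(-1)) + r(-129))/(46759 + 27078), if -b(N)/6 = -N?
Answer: 159/73837 ≈ 0.0021534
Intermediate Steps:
r(w) = -45 (r(w) = 8 - 1*53 = 8 - 53 = -45)
S(y) = -y**2
C(z) = 2*z*(-16 + z) (C(z) = (z - 1*(-4)**2)*(z + z) = (z - 1*16)*(2*z) = (z - 16)*(2*z) = (-16 + z)*(2*z) = 2*z*(-16 + z))
b(N) = 6*N (b(N) = -(-6)*N = 6*N)
(b(C(-1)) + r(-129))/(46759 + 27078) = (6*(2*(-1)*(-16 - 1)) - 45)/(46759 + 27078) = (6*(2*(-1)*(-17)) - 45)/73837 = (6*34 - 45)*(1/73837) = (204 - 45)*(1/73837) = 159*(1/73837) = 159/73837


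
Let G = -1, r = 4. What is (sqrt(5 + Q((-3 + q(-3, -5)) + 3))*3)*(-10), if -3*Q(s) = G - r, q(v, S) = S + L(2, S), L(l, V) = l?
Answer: -20*sqrt(15) ≈ -77.460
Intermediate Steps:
q(v, S) = 2 + S (q(v, S) = S + 2 = 2 + S)
Q(s) = 5/3 (Q(s) = -(-1 - 1*4)/3 = -(-1 - 4)/3 = -1/3*(-5) = 5/3)
(sqrt(5 + Q((-3 + q(-3, -5)) + 3))*3)*(-10) = (sqrt(5 + 5/3)*3)*(-10) = (sqrt(20/3)*3)*(-10) = ((2*sqrt(15)/3)*3)*(-10) = (2*sqrt(15))*(-10) = -20*sqrt(15)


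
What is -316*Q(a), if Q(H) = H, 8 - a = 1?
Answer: -2212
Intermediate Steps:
a = 7 (a = 8 - 1*1 = 8 - 1 = 7)
-316*Q(a) = -316*7 = -2212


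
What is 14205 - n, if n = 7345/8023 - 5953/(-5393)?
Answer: 5438363907/382903 ≈ 14203.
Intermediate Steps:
n = 773208/382903 (n = 7345*(1/8023) - 5953*(-1/5393) = 65/71 + 5953/5393 = 773208/382903 ≈ 2.0193)
14205 - n = 14205 - 1*773208/382903 = 14205 - 773208/382903 = 5438363907/382903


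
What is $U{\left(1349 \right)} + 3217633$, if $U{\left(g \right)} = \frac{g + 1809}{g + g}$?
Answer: $\frac{4340588496}{1349} \approx 3.2176 \cdot 10^{6}$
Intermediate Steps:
$U{\left(g \right)} = \frac{1809 + g}{2 g}$
$U{\left(1349 \right)} + 3217633 = \frac{1809 + 1349}{2 \cdot 1349} + 3217633 = \frac{1}{2} \cdot \frac{1}{1349} \cdot 3158 + 3217633 = \frac{1579}{1349} + 3217633 = \frac{4340588496}{1349}$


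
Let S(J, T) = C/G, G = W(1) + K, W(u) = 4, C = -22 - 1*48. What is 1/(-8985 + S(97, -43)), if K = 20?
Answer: -12/107855 ≈ -0.00011126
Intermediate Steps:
C = -70 (C = -22 - 48 = -70)
G = 24 (G = 4 + 20 = 24)
S(J, T) = -35/12 (S(J, T) = -70/24 = -70*1/24 = -35/12)
1/(-8985 + S(97, -43)) = 1/(-8985 - 35/12) = 1/(-107855/12) = -12/107855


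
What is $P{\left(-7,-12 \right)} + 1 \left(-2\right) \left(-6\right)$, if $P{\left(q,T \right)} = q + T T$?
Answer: $149$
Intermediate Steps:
$P{\left(q,T \right)} = q + T^{2}$
$P{\left(-7,-12 \right)} + 1 \left(-2\right) \left(-6\right) = \left(-7 + \left(-12\right)^{2}\right) + 1 \left(-2\right) \left(-6\right) = \left(-7 + 144\right) - -12 = 137 + 12 = 149$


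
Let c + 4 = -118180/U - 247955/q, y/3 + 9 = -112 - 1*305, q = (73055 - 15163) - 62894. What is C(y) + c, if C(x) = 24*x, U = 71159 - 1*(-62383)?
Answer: -10229171879267/333988542 ≈ -30627.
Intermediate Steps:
U = 133542 (U = 71159 + 62383 = 133542)
q = -5002 (q = 57892 - 62894 = -5002)
y = -1278 (y = -27 + 3*(-112 - 1*305) = -27 + 3*(-112 - 305) = -27 + 3*(-417) = -27 - 1251 = -1278)
c = 14924680957/333988542 (c = -4 + (-118180/133542 - 247955/(-5002)) = -4 + (-118180*1/133542 - 247955*(-1/5002)) = -4 + (-59090/66771 + 247955/5002) = -4 + 16260635125/333988542 = 14924680957/333988542 ≈ 44.686)
C(y) + c = 24*(-1278) + 14924680957/333988542 = -30672 + 14924680957/333988542 = -10229171879267/333988542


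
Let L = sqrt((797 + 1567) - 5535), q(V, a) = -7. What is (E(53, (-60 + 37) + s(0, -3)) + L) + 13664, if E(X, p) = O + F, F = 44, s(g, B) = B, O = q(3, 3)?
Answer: 13701 + I*sqrt(3171) ≈ 13701.0 + 56.312*I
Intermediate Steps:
O = -7
L = I*sqrt(3171) (L = sqrt(2364 - 5535) = sqrt(-3171) = I*sqrt(3171) ≈ 56.312*I)
E(X, p) = 37 (E(X, p) = -7 + 44 = 37)
(E(53, (-60 + 37) + s(0, -3)) + L) + 13664 = (37 + I*sqrt(3171)) + 13664 = 13701 + I*sqrt(3171)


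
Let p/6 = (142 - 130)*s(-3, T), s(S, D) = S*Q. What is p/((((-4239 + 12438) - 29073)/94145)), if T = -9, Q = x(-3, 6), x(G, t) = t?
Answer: 20335320/3479 ≈ 5845.2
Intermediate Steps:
Q = 6
s(S, D) = 6*S (s(S, D) = S*6 = 6*S)
p = -1296 (p = 6*((142 - 130)*(6*(-3))) = 6*(12*(-18)) = 6*(-216) = -1296)
p/((((-4239 + 12438) - 29073)/94145)) = -1296*94145/((-4239 + 12438) - 29073) = -1296*94145/(8199 - 29073) = -1296/((-20874*1/94145)) = -1296/(-20874/94145) = -1296*(-94145/20874) = 20335320/3479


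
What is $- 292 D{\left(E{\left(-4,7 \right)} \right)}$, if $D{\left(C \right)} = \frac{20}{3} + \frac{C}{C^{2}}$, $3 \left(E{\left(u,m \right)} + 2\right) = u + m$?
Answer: $- \frac{4964}{3} \approx -1654.7$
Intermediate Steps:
$E{\left(u,m \right)} = -2 + \frac{m}{3} + \frac{u}{3}$ ($E{\left(u,m \right)} = -2 + \frac{u + m}{3} = -2 + \frac{m + u}{3} = -2 + \left(\frac{m}{3} + \frac{u}{3}\right) = -2 + \frac{m}{3} + \frac{u}{3}$)
$D{\left(C \right)} = \frac{20}{3} + \frac{1}{C}$ ($D{\left(C \right)} = 20 \cdot \frac{1}{3} + \frac{C}{C^{2}} = \frac{20}{3} + \frac{1}{C}$)
$- 292 D{\left(E{\left(-4,7 \right)} \right)} = - 292 \left(\frac{20}{3} + \frac{1}{-2 + \frac{1}{3} \cdot 7 + \frac{1}{3} \left(-4\right)}\right) = - 292 \left(\frac{20}{3} + \frac{1}{-2 + \frac{7}{3} - \frac{4}{3}}\right) = - 292 \left(\frac{20}{3} + \frac{1}{-1}\right) = - 292 \left(\frac{20}{3} - 1\right) = \left(-292\right) \frac{17}{3} = - \frac{4964}{3}$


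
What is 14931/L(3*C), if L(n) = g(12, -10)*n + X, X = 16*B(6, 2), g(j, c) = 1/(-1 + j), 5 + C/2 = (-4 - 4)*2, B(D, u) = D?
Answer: 54747/310 ≈ 176.60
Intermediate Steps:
C = -42 (C = -10 + 2*((-4 - 4)*2) = -10 + 2*(-8*2) = -10 + 2*(-16) = -10 - 32 = -42)
X = 96 (X = 16*6 = 96)
L(n) = 96 + n/11 (L(n) = n/(-1 + 12) + 96 = n/11 + 96 = 96 + n/11)
14931/L(3*C) = 14931/(96 + (3*(-42))/11) = 14931/(96 + (1/11)*(-126)) = 14931/(96 - 126/11) = 14931/(930/11) = 14931*(11/930) = 54747/310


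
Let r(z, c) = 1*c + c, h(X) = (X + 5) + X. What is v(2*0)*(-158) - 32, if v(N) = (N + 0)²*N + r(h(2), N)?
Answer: -32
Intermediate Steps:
h(X) = 5 + 2*X (h(X) = (5 + X) + X = 5 + 2*X)
r(z, c) = 2*c (r(z, c) = c + c = 2*c)
v(N) = N³ + 2*N (v(N) = (N + 0)²*N + 2*N = N²*N + 2*N = N³ + 2*N)
v(2*0)*(-158) - 32 = ((2*0)*(2 + (2*0)²))*(-158) - 32 = (0*(2 + 0²))*(-158) - 32 = (0*(2 + 0))*(-158) - 32 = (0*2)*(-158) - 32 = 0*(-158) - 32 = 0 - 32 = -32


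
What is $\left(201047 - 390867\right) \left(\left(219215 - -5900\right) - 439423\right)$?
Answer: $40679944560$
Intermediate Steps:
$\left(201047 - 390867\right) \left(\left(219215 - -5900\right) - 439423\right) = - 189820 \left(\left(219215 + 5900\right) - 439423\right) = - 189820 \left(225115 - 439423\right) = \left(-189820\right) \left(-214308\right) = 40679944560$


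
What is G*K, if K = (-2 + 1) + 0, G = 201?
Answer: -201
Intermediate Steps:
K = -1 (K = -1 + 0 = -1)
G*K = 201*(-1) = -201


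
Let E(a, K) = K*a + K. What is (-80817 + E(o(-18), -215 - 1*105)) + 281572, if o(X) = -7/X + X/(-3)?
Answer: 1785515/9 ≈ 1.9839e+5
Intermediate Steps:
o(X) = -7/X - X/3 (o(X) = -7/X + X*(-⅓) = -7/X - X/3)
E(a, K) = K + K*a
(-80817 + E(o(-18), -215 - 1*105)) + 281572 = (-80817 + (-215 - 1*105)*(1 + (-7/(-18) - ⅓*(-18)))) + 281572 = (-80817 + (-215 - 105)*(1 + (-7*(-1/18) + 6))) + 281572 = (-80817 - 320*(1 + (7/18 + 6))) + 281572 = (-80817 - 320*(1 + 115/18)) + 281572 = (-80817 - 320*133/18) + 281572 = (-80817 - 21280/9) + 281572 = -748633/9 + 281572 = 1785515/9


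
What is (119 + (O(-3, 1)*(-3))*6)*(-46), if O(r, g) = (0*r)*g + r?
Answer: -7958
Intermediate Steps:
O(r, g) = r (O(r, g) = 0*g + r = 0 + r = r)
(119 + (O(-3, 1)*(-3))*6)*(-46) = (119 - 3*(-3)*6)*(-46) = (119 + 9*6)*(-46) = (119 + 54)*(-46) = 173*(-46) = -7958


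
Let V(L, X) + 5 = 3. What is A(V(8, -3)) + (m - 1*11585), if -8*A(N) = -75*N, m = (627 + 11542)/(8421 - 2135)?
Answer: -145858007/12572 ≈ -11602.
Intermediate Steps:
V(L, X) = -2 (V(L, X) = -5 + 3 = -2)
m = 12169/6286 ≈ 1.9359
A(N) = 75*N/8 (A(N) = -(-75)*N/8 = 75*N/8)
A(V(8, -3)) + (m - 1*11585) = (75/8)*(-2) + (12169/6286 - 1*11585) = -75/4 + (12169/6286 - 11585) = -75/4 - 72811141/6286 = -145858007/12572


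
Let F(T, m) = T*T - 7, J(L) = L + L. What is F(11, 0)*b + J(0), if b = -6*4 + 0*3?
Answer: -2736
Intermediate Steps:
J(L) = 2*L
F(T, m) = -7 + T² (F(T, m) = T² - 7 = -7 + T²)
b = -24 (b = -24 + 0 = -24)
F(11, 0)*b + J(0) = (-7 + 11²)*(-24) + 2*0 = (-7 + 121)*(-24) + 0 = 114*(-24) + 0 = -2736 + 0 = -2736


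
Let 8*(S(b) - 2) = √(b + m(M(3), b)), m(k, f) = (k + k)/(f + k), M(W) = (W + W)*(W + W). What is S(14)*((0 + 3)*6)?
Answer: 36 + 9*√386/20 ≈ 44.841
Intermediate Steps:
M(W) = 4*W² (M(W) = (2*W)*(2*W) = 4*W²)
m(k, f) = 2*k/(f + k) (m(k, f) = (2*k)/(f + k) = 2*k/(f + k))
S(b) = 2 + √(b + 72/(36 + b))/8 (S(b) = 2 + √(b + 2*(4*3²)/(b + 4*3²))/8 = 2 + √(b + 2*(4*9)/(b + 4*9))/8 = 2 + √(b + 2*36/(b + 36))/8 = 2 + √(b + 2*36/(36 + b))/8 = 2 + √(b + 72/(36 + b))/8)
S(14)*((0 + 3)*6) = (2 + √((72 + 14*(36 + 14))/(36 + 14))/8)*((0 + 3)*6) = (2 + √((72 + 14*50)/50)/8)*(3*6) = (2 + √((72 + 700)/50)/8)*18 = (2 + √((1/50)*772)/8)*18 = (2 + √(386/25)/8)*18 = (2 + (√386/5)/8)*18 = (2 + √386/40)*18 = 36 + 9*√386/20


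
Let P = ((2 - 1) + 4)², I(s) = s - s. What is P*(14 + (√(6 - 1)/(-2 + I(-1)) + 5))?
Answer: 475 - 25*√5/2 ≈ 447.05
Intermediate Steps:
I(s) = 0
P = 25 (P = (1 + 4)² = 5² = 25)
P*(14 + (√(6 - 1)/(-2 + I(-1)) + 5)) = 25*(14 + (√(6 - 1)/(-2 + 0) + 5)) = 25*(14 + (√5/(-2) + 5)) = 25*(14 + (√5*(-½) + 5)) = 25*(14 + (-√5/2 + 5)) = 25*(14 + (5 - √5/2)) = 25*(19 - √5/2) = 475 - 25*√5/2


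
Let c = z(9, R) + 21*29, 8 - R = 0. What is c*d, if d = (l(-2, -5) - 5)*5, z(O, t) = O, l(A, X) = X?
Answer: -30900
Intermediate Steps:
R = 8 (R = 8 - 1*0 = 8 + 0 = 8)
c = 618 (c = 9 + 21*29 = 9 + 609 = 618)
d = -50 (d = (-5 - 5)*5 = -10*5 = -50)
c*d = 618*(-50) = -30900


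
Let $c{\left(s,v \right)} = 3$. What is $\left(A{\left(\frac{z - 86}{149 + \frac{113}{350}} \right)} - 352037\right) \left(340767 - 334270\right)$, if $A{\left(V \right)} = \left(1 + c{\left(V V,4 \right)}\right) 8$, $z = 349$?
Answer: $-2286976485$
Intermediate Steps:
$A{\left(V \right)} = 32$ ($A{\left(V \right)} = \left(1 + 3\right) 8 = 4 \cdot 8 = 32$)
$\left(A{\left(\frac{z - 86}{149 + \frac{113}{350}} \right)} - 352037\right) \left(340767 - 334270\right) = \left(32 - 352037\right) \left(340767 - 334270\right) = \left(-352005\right) 6497 = -2286976485$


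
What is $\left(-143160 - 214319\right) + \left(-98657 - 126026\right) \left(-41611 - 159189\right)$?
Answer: $45115988921$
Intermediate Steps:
$\left(-143160 - 214319\right) + \left(-98657 - 126026\right) \left(-41611 - 159189\right) = -357479 - -45116346400 = -357479 + 45116346400 = 45115988921$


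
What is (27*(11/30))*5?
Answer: 99/2 ≈ 49.500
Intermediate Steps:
(27*(11/30))*5 = (99/10)*5 = 99/2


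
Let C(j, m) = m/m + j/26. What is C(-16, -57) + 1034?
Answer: 13447/13 ≈ 1034.4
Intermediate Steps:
C(j, m) = 1 + j/26 (C(j, m) = 1 + j*(1/26) = 1 + j/26)
C(-16, -57) + 1034 = (1 + (1/26)*(-16)) + 1034 = (1 - 8/13) + 1034 = 5/13 + 1034 = 13447/13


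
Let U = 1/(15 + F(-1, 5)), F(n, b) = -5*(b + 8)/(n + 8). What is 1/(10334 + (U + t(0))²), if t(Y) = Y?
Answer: 1600/16534449 ≈ 9.6768e-5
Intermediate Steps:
F(n, b) = -5*(8 + b)/(8 + n)
U = 7/40 (U = 1/(15 + 5*(-8 - 1*5)/(8 - 1)) = 1/(15 + 5*(-8 - 5)/7) = 1/(15 + 5*(⅐)*(-13)) = 1/(15 - 65/7) = 1/(40/7) = 7/40 ≈ 0.17500)
1/(10334 + (U + t(0))²) = 1/(10334 + (7/40 + 0)²) = 1/(10334 + (7/40)²) = 1/(10334 + 49/1600) = 1/(16534449/1600) = 1600/16534449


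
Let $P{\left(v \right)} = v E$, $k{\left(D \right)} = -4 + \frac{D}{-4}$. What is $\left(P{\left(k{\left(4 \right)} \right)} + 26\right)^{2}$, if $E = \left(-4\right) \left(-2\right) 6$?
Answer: $45796$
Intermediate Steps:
$E = 48$ ($E = 8 \cdot 6 = 48$)
$k{\left(D \right)} = -4 - \frac{D}{4}$ ($k{\left(D \right)} = -4 + D \left(- \frac{1}{4}\right) = -4 - \frac{D}{4}$)
$P{\left(v \right)} = 48 v$ ($P{\left(v \right)} = v 48 = 48 v$)
$\left(P{\left(k{\left(4 \right)} \right)} + 26\right)^{2} = \left(48 \left(-4 - 1\right) + 26\right)^{2} = \left(48 \left(-5\right) + 26\right)^{2} = \left(-240 + 26\right)^{2} = \left(-214\right)^{2} = 45796$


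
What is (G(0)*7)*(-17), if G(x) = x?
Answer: 0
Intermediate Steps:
(G(0)*7)*(-17) = (0*7)*(-17) = 0*(-17) = 0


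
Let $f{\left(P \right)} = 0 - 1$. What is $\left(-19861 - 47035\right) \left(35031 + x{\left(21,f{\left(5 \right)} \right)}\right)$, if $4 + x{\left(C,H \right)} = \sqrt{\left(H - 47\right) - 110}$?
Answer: $-2343166192 - 66896 i \sqrt{158} \approx -2.3432 \cdot 10^{9} - 8.4087 \cdot 10^{5} i$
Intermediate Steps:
$f{\left(P \right)} = -1$
$x{\left(C,H \right)} = -4 + \sqrt{-157 + H}$ ($x{\left(C,H \right)} = -4 + \sqrt{\left(H - 47\right) - 110} = -4 + \sqrt{\left(-47 + H\right) - 110} = -4 + \sqrt{-157 + H}$)
$\left(-19861 - 47035\right) \left(35031 + x{\left(21,f{\left(5 \right)} \right)}\right) = \left(-19861 - 47035\right) \left(35031 - \left(4 - \sqrt{-157 - 1}\right)\right) = - 66896 \left(35031 - \left(4 - \sqrt{-158}\right)\right) = - 66896 \left(35031 - \left(4 - i \sqrt{158}\right)\right) = - 66896 \left(35027 + i \sqrt{158}\right) = -2343166192 - 66896 i \sqrt{158}$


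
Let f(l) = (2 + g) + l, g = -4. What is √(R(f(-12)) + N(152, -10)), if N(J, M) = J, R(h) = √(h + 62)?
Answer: 2*√(38 + √3) ≈ 12.607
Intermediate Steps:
f(l) = -2 + l (f(l) = (2 - 4) + l = -2 + l)
R(h) = √(62 + h)
√(R(f(-12)) + N(152, -10)) = √(√(62 + (-2 - 12)) + 152) = √(√(62 - 14) + 152) = √(√48 + 152) = √(4*√3 + 152) = √(152 + 4*√3)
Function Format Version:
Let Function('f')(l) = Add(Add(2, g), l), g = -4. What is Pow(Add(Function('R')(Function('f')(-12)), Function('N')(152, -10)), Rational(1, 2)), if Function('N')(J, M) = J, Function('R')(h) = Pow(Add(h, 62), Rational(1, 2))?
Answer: Mul(2, Pow(Add(38, Pow(3, Rational(1, 2))), Rational(1, 2))) ≈ 12.607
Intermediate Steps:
Function('f')(l) = Add(-2, l) (Function('f')(l) = Add(Add(2, -4), l) = Add(-2, l))
Function('R')(h) = Pow(Add(62, h), Rational(1, 2))
Pow(Add(Function('R')(Function('f')(-12)), Function('N')(152, -10)), Rational(1, 2)) = Pow(Add(Pow(Add(62, Add(-2, -12)), Rational(1, 2)), 152), Rational(1, 2)) = Pow(Add(Pow(Add(62, -14), Rational(1, 2)), 152), Rational(1, 2)) = Pow(Add(Pow(48, Rational(1, 2)), 152), Rational(1, 2)) = Pow(Add(Mul(4, Pow(3, Rational(1, 2))), 152), Rational(1, 2)) = Pow(Add(152, Mul(4, Pow(3, Rational(1, 2)))), Rational(1, 2))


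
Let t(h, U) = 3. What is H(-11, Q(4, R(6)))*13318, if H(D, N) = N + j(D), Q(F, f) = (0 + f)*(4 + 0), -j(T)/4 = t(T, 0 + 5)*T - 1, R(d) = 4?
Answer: 2024336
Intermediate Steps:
j(T) = 4 - 12*T (j(T) = -4*(3*T - 1) = -4*(-1 + 3*T) = 4 - 12*T)
Q(F, f) = 4*f (Q(F, f) = f*4 = 4*f)
H(D, N) = 4 + N - 12*D (H(D, N) = N + (4 - 12*D) = 4 + N - 12*D)
H(-11, Q(4, R(6)))*13318 = (4 + 4*4 - 12*(-11))*13318 = (4 + 16 + 132)*13318 = 152*13318 = 2024336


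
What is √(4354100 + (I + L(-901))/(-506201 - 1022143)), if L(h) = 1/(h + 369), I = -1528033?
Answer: √19989480341957800530374/67756584 ≈ 2086.6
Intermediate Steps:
L(h) = 1/(369 + h)
√(4354100 + (I + L(-901))/(-506201 - 1022143)) = √(4354100 + (-1528033 + 1/(369 - 901))/(-506201 - 1022143)) = √(4354100 + (-1528033 + 1/(-532))/(-1528344)) = √(4354100 + (-1528033 - 1/532)*(-1/1528344)) = √(4354100 - 812913557/532*(-1/1528344)) = √(4354100 + 812913557/813079008) = √(3540228121646357/813079008) = √19989480341957800530374/67756584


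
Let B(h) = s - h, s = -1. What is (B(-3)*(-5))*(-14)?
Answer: 140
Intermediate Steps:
B(h) = -1 - h
(B(-3)*(-5))*(-14) = ((-1 - 1*(-3))*(-5))*(-14) = ((-1 + 3)*(-5))*(-14) = (2*(-5))*(-14) = -10*(-14) = 140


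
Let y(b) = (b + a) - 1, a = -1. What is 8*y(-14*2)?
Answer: -240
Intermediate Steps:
y(b) = -2 + b (y(b) = (b - 1) - 1 = (-1 + b) - 1 = -2 + b)
8*y(-14*2) = 8*(-2 - 14*2) = 8*(-2 - 28) = 8*(-30) = -240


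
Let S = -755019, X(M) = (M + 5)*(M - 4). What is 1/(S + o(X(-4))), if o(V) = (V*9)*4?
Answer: -1/755307 ≈ -1.3240e-6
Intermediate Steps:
X(M) = (-4 + M)*(5 + M) (X(M) = (5 + M)*(-4 + M) = (-4 + M)*(5 + M))
o(V) = 36*V (o(V) = (9*V)*4 = 36*V)
1/(S + o(X(-4))) = 1/(-755019 + 36*(-20 - 4 + (-4)**2)) = 1/(-755019 + 36*(-20 - 4 + 16)) = 1/(-755019 + 36*(-8)) = 1/(-755019 - 288) = 1/(-755307) = -1/755307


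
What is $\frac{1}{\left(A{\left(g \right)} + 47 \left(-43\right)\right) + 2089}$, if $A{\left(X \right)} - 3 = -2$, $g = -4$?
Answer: $\frac{1}{69} \approx 0.014493$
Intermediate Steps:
$A{\left(X \right)} = 1$ ($A{\left(X \right)} = 3 - 2 = 1$)
$\frac{1}{\left(A{\left(g \right)} + 47 \left(-43\right)\right) + 2089} = \frac{1}{\left(1 + 47 \left(-43\right)\right) + 2089} = \frac{1}{\left(1 - 2021\right) + 2089} = \frac{1}{-2020 + 2089} = \frac{1}{69}$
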